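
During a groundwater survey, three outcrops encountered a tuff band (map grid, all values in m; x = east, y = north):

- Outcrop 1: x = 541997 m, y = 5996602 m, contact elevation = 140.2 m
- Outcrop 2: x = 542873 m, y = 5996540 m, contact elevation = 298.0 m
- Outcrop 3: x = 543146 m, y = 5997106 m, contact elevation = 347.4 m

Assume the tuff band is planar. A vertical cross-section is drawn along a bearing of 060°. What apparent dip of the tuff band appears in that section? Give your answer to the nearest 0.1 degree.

8.9°

Let the plane be z = a·x + b·y + c.
Outcrop 2−Outcrop 1: 876a − 62b = 157.8;  Outcrop 3−Outcrop 1: 1149a + 504b = 207.2.
Solving gives a = 0.18016, b = 0.00038.
Unit vector along 060° is (sin 60°, cos 60°) = (0.8660, 0.5000).
Slope in that direction = a·(0.8660) + b·(0.5000) = 0.15622.
Apparent dip = arctan|0.15622| = 8.9° (true dip is 10.2°, so apparent ≤ true as expected).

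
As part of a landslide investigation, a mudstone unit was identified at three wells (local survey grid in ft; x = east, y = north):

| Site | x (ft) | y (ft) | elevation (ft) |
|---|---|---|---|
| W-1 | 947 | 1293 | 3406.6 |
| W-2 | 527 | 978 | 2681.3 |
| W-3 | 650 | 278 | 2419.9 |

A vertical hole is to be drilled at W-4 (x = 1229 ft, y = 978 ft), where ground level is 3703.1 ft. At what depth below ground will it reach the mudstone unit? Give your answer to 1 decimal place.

Two edge vectors: W-1→W-2 = (-420, -315, -725.3), W-1→W-3 = (-297, -1015, -986.7).
Normal n = (W-1→W-2) × (W-1→W-3) = (-425369, -198999.9, 332745).
So ∂z/∂x = −n_x/n_z = 1.278363 and ∂z/∂y = −n_y/n_z = 0.598055.
Intercept c from W-1: 3406.6 − 1210.61 − 773.29 = 1422.70.
At (1229, 978): z_contact = 1571.11 + 584.90 + 1422.70 = 3578.71 ft.
Depth below ground = 3703.1 − 3578.71 = 124.4 ft.

124.4 ft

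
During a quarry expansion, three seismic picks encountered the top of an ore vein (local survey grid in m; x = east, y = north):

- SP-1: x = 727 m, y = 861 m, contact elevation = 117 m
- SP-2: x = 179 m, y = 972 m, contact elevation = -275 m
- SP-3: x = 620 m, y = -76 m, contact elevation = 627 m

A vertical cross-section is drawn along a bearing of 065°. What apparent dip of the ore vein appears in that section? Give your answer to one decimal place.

15.5°

Two edge vectors: SP-1→SP-2 = (-548, 111, -392), SP-1→SP-3 = (-107, -937, 510).
Normal n = (SP-1→SP-2) × (SP-1→SP-3) = (-310694, 321424, 525353).
So ∂z/∂x = −n_x/n_z = 0.59140 and ∂z/∂y = −n_y/n_z = −0.61182.
Unit vector along 065° is (sin 65°, cos 65°) = (0.9063, 0.4226).
Slope in that direction = a·(0.9063) + b·(0.4226) = 0.27742.
Apparent dip = arctan|0.27742| = 15.5° (true dip is 40.4°, so apparent ≤ true as expected).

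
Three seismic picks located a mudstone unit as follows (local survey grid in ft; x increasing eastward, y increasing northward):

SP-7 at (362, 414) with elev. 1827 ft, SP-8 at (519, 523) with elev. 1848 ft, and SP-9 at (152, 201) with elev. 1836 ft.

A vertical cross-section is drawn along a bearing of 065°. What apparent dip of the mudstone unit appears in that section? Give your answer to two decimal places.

Two edge vectors: SP-7→SP-8 = (157, 109, 21), SP-7→SP-9 = (-210, -213, 9).
Normal n = (SP-7→SP-8) × (SP-7→SP-9) = (5454, -5823, -10551).
So ∂z/∂x = −n_x/n_z = 0.51692 and ∂z/∂y = −n_y/n_z = −0.55189.
Unit vector along 065° is (sin 65°, cos 65°) = (0.9063, 0.4226).
Slope in that direction = a·(0.9063) + b·(0.4226) = 0.23525.
Apparent dip = arctan|0.23525| = 13.24° (true dip is 37.1°, so apparent ≤ true as expected).

13.24°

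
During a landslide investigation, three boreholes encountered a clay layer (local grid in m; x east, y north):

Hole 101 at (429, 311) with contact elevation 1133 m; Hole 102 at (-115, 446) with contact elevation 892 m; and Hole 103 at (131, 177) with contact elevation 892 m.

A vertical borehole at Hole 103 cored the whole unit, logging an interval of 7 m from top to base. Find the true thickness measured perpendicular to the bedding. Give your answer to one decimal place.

Let the plane be z = a·x + b·y + c.
Hole 102−Hole 101: −544a + 135b = −241;  Hole 103−Hole 101: −298a − 134b = −241.
Solving gives a = 0.57307, b = 0.52407.
|∇z| = √(a²+b²) = 0.77657, so dip δ = arctan(0.77657) = 37.83°.
True thickness = vertical thickness × cos δ = 7 × cos 37.83° = 5.5 m.

5.5 m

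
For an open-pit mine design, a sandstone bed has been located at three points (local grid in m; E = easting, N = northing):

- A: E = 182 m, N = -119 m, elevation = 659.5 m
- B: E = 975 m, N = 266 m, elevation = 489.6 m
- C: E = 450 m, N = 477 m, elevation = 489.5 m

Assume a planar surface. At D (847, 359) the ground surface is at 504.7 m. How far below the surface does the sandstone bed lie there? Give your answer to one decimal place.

25.2 m

Two edge vectors: A→B = (793, 385, -169.9), A→C = (268, 596, -170).
Normal n = (A→B) × (A→C) = (35810.4, 89276.8, 369448).
So ∂z/∂E = −n_x/n_z = −0.09693 and ∂z/∂N = −n_y/n_z = −0.24165.
Intercept c from A: 659.5 + 17.64 − 28.76 = 648.38.
At (847, 359): z_contact = −82.10 − 86.75 + 648.38 = 479.53 m.
Depth below ground = 504.7 − 479.53 = 25.2 m.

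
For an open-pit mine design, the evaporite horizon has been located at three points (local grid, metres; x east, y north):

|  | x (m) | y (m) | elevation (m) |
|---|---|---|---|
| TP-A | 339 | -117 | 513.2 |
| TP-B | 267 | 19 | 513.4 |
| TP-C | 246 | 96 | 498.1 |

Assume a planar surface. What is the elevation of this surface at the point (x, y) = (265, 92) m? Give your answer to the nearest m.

485 m

Let the plane be z = a·x + b·y + c.
TP-B−TP-A: −72a + 136b = 0.2;  TP-C−TP-A: −93a + 213b = −15.1.
Solving gives a = −0.77984, b = −0.41138.
Then c = 513.2 − a·339 − b·-117 = 729.43.
At (265, 92): z = −206.7 − 37.8 + 729.43 = 484.9 m.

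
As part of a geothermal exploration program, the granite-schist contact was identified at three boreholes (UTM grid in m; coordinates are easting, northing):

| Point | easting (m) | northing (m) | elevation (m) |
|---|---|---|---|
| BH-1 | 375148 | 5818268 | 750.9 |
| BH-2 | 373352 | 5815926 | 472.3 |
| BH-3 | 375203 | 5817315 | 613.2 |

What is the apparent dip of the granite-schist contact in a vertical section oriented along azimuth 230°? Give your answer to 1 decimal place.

3.9°

Let the plane be z = a·easting + b·northing + c.
BH-2−BH-1: −1796a − 2342b = −278.6;  BH-3−BH-1: 55a − 953b = −137.7.
Solving gives a = −0.03096, b = 0.14270.
Unit vector along 230° is (sin 230°, cos 230°) = (-0.7660, -0.6428).
Slope in that direction = a·(-0.7660) + b·(-0.6428) = −0.06801.
Apparent dip = arctan|0.06801| = 3.9° (true dip is 8.3°, so apparent ≤ true as expected).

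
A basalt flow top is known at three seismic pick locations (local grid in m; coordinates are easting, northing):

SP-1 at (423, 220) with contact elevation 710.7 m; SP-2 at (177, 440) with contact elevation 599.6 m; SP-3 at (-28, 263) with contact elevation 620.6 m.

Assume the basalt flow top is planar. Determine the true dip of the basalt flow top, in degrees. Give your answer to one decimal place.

19.7°

Two edge vectors: SP-1→SP-2 = (-246, 220, -111.1), SP-1→SP-3 = (-451, 43, -90.1).
Normal n = (SP-1→SP-2) × (SP-1→SP-3) = (-15044.7, 27941.5, 88642).
So ∂z/∂easting = −n_x/n_z = 0.16972 and ∂z/∂northing = −n_y/n_z = −0.31522.
Gradient magnitude |∇z| = √(a² + b²) = √(0.02881 + 0.09936) = 0.35801.
True dip = arctan(0.35801) = 19.7°, dipping toward NNW (azimuth ≈ 332°).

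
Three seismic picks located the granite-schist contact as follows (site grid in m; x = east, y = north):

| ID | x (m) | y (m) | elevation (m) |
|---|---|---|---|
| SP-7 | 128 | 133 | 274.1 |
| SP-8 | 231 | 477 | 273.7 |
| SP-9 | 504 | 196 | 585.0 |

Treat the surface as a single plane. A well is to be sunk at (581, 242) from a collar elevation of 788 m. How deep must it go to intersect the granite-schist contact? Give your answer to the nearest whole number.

148 m

Let the plane be z = a·x + b·y + c.
SP-8−SP-7: 103a + 344b = −0.4;  SP-9−SP-7: 376a + 63b = 310.9.
Solving gives a = 0.87074, b = −0.26188.
Then c = 274.1 − a·128 − b·133 = 197.48.
At (581, 242): z_contact = 505.9 − 63.4 + 197.48 = 640.0 m.
Depth below ground = 788 − 640.0 = 148 m.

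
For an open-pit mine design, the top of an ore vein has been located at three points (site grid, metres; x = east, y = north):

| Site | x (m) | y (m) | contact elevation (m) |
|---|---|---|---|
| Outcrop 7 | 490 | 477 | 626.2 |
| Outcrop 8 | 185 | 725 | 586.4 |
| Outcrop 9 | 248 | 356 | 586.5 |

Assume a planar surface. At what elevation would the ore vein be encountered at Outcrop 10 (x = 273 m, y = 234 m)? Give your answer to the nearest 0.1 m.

587.2 m

Two edge vectors: Outcrop 7→Outcrop 8 = (-305, 248, -39.8), Outcrop 7→Outcrop 9 = (-242, -121, -39.7).
Normal n = (Outcrop 7→Outcrop 8) × (Outcrop 7→Outcrop 9) = (-14661.4, -2476.9, 96921).
So ∂z/∂x = −n_x/n_z = 0.15127 and ∂z/∂y = −n_y/n_z = 0.02556.
Intercept c from Outcrop 7: 626.2 − 74.12 − 12.19 = 539.89.
At (273, 234): z = 41.3 + 6.0 + 539.89 = 587.2 m.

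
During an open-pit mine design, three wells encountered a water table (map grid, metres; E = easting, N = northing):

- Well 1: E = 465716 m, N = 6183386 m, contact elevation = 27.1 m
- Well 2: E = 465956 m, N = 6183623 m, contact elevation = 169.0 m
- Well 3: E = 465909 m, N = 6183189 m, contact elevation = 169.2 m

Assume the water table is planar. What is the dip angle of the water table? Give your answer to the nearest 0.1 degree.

33.7°

Let the plane be z = a·E + b·N + c.
Well 2−Well 1: 240a + 237b = 141.9;  Well 3−Well 1: 193a − 197b = 142.1.
Solving gives a = 0.66256, b = −0.07221.
Gradient magnitude |∇z| = √(a² + b²) = √(0.43899 + 0.00521) = 0.66648.
True dip = arctan(0.66648) = 33.7°, dipping toward W (azimuth ≈ 276°).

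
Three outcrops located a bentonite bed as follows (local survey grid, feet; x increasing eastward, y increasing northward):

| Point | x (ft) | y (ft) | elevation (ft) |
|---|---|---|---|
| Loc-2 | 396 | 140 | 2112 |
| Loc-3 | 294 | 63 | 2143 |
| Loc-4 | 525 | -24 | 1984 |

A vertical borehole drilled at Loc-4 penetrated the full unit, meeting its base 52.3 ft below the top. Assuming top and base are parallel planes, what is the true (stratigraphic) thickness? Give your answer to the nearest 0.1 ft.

43.7 ft

Let the plane be z = a·x + b·y + c.
Loc-3−Loc-2: −102a − 77b = 31;  Loc-4−Loc-2: 129a − 164b = −128.
Solving gives a = −0.56037, b = 0.33971.
|∇z| = √(a²+b²) = 0.65530, so dip δ = arctan(0.65530) = 33.24°.
True thickness = vertical thickness × cos δ = 52.3 × cos 33.24° = 43.7 ft.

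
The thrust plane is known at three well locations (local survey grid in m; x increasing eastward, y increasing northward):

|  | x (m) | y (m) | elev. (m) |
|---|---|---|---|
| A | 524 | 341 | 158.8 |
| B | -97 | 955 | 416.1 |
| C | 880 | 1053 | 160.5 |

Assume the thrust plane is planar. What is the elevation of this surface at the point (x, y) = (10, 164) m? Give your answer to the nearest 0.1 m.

275.7 m

Let the plane be z = a·x + b·y + c.
B−A: −621a + 614b = 257.3;  C−A: 356a + 712b = 1.7.
Solving gives a = −0.275683, b = 0.140229.
Then c = 158.8 − a·524 − b·341 = 255.44.
At (10, 164): z = −2.8 + 23.0 + 255.44 = 275.7 m.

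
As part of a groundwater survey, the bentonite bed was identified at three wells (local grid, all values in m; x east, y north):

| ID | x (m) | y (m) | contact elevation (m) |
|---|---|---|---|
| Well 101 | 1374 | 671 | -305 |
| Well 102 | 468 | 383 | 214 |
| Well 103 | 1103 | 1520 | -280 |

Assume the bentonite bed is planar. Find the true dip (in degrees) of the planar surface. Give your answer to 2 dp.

28.66°

Two edge vectors: Well 101→Well 102 = (-906, -288, 519), Well 101→Well 103 = (-271, 849, 25).
Normal n = (Well 101→Well 102) × (Well 101→Well 103) = (-447831, -117999, -847242).
So ∂z/∂x = −n_x/n_z = −0.52858 and ∂z/∂y = −n_y/n_z = −0.13927.
Gradient magnitude |∇z| = √(a² + b²) = √(0.27939 + 0.01940) = 0.54662.
True dip = arctan(0.54662) = 28.66°, dipping toward ENE (azimuth ≈ 075°).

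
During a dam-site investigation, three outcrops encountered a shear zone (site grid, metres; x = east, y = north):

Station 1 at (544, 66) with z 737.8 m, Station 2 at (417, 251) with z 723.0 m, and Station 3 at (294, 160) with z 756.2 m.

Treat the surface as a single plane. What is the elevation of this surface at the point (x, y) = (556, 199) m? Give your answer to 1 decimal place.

712.7 m

Let the plane be z = a·x + b·y + c.
Station 2−Station 1: −127a + 185b = −14.8;  Station 3−Station 1: −250a + 94b = 18.4.
Solving gives a = −0.13975, b = −0.17594.
Then c = 737.8 − a·544 − b·66 = 825.44.
At (556, 199): z = −77.7 − 35.0 + 825.44 = 712.7 m.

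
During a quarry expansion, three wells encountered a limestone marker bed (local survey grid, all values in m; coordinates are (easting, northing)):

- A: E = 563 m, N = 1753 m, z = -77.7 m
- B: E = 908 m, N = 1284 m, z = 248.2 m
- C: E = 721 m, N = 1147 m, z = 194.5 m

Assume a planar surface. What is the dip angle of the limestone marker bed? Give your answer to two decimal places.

31.19°

Two edge vectors: A→B = (345, -469, 325.9), A→C = (158, -606, 272.2).
Normal n = (A→B) × (A→C) = (69833.6, -42416.8, -134968).
So ∂z/∂E = −n_x/n_z = 0.51741 and ∂z/∂N = −n_y/n_z = −0.31427.
Gradient magnitude |∇z| = √(a² + b²) = √(0.26771 + 0.09877) = 0.60538.
True dip = arctan(0.60538) = 31.19°, dipping toward WNW (azimuth ≈ 301°).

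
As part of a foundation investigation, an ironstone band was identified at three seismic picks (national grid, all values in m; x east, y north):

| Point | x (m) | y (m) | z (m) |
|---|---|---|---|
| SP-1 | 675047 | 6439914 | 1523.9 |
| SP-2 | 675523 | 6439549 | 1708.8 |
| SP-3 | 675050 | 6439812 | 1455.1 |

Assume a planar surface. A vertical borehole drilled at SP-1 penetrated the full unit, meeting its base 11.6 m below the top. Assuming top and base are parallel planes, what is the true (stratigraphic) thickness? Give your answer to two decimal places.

Let the plane be z = a·x + b·y + c.
SP-2−SP-1: 476a − 365b = 184.9;  SP-3−SP-1: 3a − 102b = −68.8.
Solving gives a = 0.92656, b = 0.70176.
|∇z| = √(a²+b²) = 1.16232, so dip δ = arctan(1.16232) = 49.29°.
True thickness = vertical thickness × cos δ = 11.6 × cos 49.29° = 7.57 m.

7.57 m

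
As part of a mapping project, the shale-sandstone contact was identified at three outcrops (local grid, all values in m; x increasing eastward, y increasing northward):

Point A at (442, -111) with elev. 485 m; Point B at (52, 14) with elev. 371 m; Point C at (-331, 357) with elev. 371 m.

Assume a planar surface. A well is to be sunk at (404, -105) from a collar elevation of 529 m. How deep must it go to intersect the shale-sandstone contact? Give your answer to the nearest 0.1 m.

58.2 m

Let the plane be z = a·x + b·y + c.
Point B−Point A: −390a + 125b = −114;  Point C−Point A: −773a + 468b = −114.
Solving gives a = 0.45523, b = 0.50832.
Then c = 485 − a·442 − b·-111 = 340.21.
At (404, -105): z_contact = 183.91 − 53.37 + 340.21 = 470.75 m.
Depth below ground = 529 − 470.75 = 58.2 m.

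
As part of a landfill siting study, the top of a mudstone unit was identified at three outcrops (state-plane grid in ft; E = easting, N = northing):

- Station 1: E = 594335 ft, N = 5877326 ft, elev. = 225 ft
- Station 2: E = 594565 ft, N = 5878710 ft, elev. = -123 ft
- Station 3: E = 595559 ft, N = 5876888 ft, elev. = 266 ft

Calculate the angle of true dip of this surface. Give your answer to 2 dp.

13.95°

Two edge vectors: Station 1→Station 2 = (230, 1384, -348), Station 1→Station 3 = (1224, -438, 41).
Normal n = (Station 1→Station 2) × (Station 1→Station 3) = (-95680, -435382, -1794756).
So ∂z/∂E = −n_x/n_z = −0.05331 and ∂z/∂N = −n_y/n_z = −0.24259.
Gradient magnitude |∇z| = √(a² + b²) = √(0.00284 + 0.05885) = 0.24837.
True dip = arctan(0.24837) = 13.95°, dipping toward NNE (azimuth ≈ 012°).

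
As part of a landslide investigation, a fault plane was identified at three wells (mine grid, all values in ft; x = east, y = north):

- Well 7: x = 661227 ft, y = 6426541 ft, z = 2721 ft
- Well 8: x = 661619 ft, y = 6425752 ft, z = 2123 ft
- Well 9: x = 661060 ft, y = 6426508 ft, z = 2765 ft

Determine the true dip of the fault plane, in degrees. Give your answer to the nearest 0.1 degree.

Let the plane be z = a·x + b·y + c.
Well 8−Well 7: 392a − 789b = −598;  Well 9−Well 7: −167a − 33b = 44.
Solving gives a = −0.37630, b = 0.57096.
Gradient magnitude |∇z| = √(a² + b²) = √(0.14160 + 0.32600) = 0.68381.
True dip = arctan(0.68381) = 34.4°, dipping toward SSE (azimuth ≈ 147°).

34.4°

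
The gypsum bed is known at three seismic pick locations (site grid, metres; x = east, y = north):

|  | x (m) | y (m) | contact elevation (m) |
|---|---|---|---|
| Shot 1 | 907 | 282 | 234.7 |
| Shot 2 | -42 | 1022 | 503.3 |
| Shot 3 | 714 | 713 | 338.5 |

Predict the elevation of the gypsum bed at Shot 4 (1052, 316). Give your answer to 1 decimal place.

Let the plane be z = a·x + b·y + c.
Shot 2−Shot 1: −949a + 740b = 268.6;  Shot 3−Shot 1: −193a + 431b = 103.8.
Solving gives a = −0.146336, b = 0.175306.
Then c = 234.7 − a·907 − b·282 = 317.99.
At (1052, 316): z = −153.9 + 55.4 + 317.99 = 219.4 m.

219.4 m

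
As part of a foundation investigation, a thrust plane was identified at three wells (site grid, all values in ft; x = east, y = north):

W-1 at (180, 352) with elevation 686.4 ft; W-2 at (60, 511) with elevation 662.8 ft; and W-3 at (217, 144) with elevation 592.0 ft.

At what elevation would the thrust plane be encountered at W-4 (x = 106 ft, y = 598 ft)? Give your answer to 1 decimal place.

Let the plane be z = a·x + b·y + c.
W-2−W-1: −120a + 159b = −23.6;  W-3−W-1: 37a − 208b = −94.4.
Solving gives a = 1.04411, b = 0.63958.
Then c = 686.4 − a·180 − b·352 = 273.33.
At (106, 598): z = 110.7 + 382.5 + 273.33 = 766.5 ft.

766.5 ft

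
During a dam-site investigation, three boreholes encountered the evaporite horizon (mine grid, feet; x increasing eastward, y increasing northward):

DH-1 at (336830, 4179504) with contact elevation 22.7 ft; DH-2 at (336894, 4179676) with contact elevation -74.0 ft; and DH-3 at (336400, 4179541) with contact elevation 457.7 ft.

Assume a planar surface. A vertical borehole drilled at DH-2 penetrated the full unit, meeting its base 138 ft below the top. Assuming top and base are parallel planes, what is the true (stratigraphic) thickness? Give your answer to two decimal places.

Let the plane be z = a·x + b·y + c.
DH-2−DH-1: 64a + 172b = −96.7;  DH-3−DH-1: −430a + 37b = 435.
Solving gives a = −1.02712, b = −0.18003.
|∇z| = √(a²+b²) = 1.04278, so dip δ = arctan(1.04278) = 46.20°.
True thickness = vertical thickness × cos δ = 138 × cos 46.20° = 95.52 ft.

95.52 ft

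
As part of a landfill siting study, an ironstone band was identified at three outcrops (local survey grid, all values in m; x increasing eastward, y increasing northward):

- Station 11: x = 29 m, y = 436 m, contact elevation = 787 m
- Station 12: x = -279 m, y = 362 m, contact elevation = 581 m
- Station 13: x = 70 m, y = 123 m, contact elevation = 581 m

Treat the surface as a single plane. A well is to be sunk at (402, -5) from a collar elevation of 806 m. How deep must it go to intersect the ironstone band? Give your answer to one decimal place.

Let the plane be z = a·x + b·y + c.
Station 12−Station 11: −308a − 74b = −206;  Station 13−Station 11: 41a − 313b = −206.
Solving gives a = 0.49512, b = 0.72300.
Then c = 787 − a·29 − b·436 = 457.41.
At (402, -5): z_contact = 199.04 − 3.62 + 457.41 = 652.84 m.
Depth below ground = 806 − 652.84 = 153.2 m.

153.2 m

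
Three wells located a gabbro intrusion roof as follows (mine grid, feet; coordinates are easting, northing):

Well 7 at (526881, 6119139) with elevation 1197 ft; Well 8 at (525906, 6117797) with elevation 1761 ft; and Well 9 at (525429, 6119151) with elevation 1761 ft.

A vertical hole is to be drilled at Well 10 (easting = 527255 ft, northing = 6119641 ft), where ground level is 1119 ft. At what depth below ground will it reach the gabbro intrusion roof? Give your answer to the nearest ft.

137 ft

Let the plane be z = a·easting + b·northing + c.
Well 8−Well 7: −975a − 1342b = 564;  Well 9−Well 7: −1452a + 12b = 564.
Solving gives a = −0.38956396, b = −0.13723930.
Then c = 1197 − a·526881 − b·6119139 = 1046237.19.
At (527255, 6119641): z_contact = −205399.5 − 839855.2 + 1046237.19 = 982.4 ft.
Depth below ground = 1119 − 982.4 = 137 ft.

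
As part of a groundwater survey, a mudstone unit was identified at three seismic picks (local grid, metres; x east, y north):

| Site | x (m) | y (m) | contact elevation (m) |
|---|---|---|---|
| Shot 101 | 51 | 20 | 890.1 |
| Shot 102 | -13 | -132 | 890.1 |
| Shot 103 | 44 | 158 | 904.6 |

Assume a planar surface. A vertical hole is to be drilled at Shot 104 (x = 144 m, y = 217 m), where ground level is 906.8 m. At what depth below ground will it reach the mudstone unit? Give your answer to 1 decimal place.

18.9 m

Let the plane be z = a·x + b·y + c.
Shot 102−Shot 101: −64a − 152b = 0;  Shot 103−Shot 101: −7a + 138b = 14.5.
Solving gives a = −0.22272, b = 0.09378.
Then c = 890.1 − a·51 − b·20 = 899.58.
At (144, 217): z_contact = −32.07 + 20.35 + 899.58 = 887.86 m.
Depth below ground = 906.8 − 887.86 = 18.9 m.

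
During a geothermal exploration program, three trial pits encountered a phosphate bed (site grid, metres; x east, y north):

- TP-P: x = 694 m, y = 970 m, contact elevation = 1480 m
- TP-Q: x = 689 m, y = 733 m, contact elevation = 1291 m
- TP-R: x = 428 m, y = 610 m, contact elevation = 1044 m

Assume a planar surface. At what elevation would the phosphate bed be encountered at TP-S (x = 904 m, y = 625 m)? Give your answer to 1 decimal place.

Two edge vectors: TP-P→TP-Q = (-5, -237, -189), TP-P→TP-R = (-266, -360, -436).
Normal n = (TP-P→TP-Q) × (TP-P→TP-R) = (35292, 48094, -61242).
So ∂z/∂x = −n_x/n_z = 0.57627 and ∂z/∂y = −n_y/n_z = 0.78531.
Intercept c from TP-P: 1480 − 399.93 − 761.75 = 318.32.
At (904, 625): z = 520.9 + 490.8 + 318.32 = 1330.1 m.

1330.1 m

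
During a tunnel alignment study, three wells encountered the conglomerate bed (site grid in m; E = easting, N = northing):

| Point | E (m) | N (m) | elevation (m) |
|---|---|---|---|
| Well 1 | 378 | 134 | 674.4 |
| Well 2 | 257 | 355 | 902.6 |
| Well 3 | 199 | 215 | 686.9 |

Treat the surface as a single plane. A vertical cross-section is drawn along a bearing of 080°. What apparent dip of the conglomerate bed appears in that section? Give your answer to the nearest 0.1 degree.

36.9°

Let the plane be z = a·E + b·N + c.
Well 2−Well 1: −121a + 221b = 228.2;  Well 3−Well 1: −179a + 81b = 12.5.
Solving gives a = 0.52832, b = 1.32184.
Unit vector along 080° is (sin 80°, cos 80°) = (0.9848, 0.1736).
Slope in that direction = a·(0.9848) + b·(0.1736) = 0.74983.
Apparent dip = arctan|0.74983| = 36.9° (true dip is 54.9°, so apparent ≤ true as expected).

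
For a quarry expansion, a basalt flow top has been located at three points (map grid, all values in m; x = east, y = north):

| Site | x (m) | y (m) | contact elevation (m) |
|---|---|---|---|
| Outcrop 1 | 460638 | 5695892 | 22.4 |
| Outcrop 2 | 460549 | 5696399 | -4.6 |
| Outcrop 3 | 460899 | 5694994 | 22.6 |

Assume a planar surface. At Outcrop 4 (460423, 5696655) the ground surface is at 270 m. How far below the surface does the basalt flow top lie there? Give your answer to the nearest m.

Let the plane be z = a·x + b·y + c.
Outcrop 2−Outcrop 1: −89a + 507b = −27;  Outcrop 3−Outcrop 1: 261a − 898b = 0.2.
Solving gives a = −0.46073085, b = −0.13413224.
Then c = 22.4 − a·460638 − b·5695892 = 976255.28.
At (460423, 5696655): z_contact = −212131.1 − 764105.1 + 976255.28 = 19.1 m.
Depth below ground = 270 − 19.1 = 251 m.

251 m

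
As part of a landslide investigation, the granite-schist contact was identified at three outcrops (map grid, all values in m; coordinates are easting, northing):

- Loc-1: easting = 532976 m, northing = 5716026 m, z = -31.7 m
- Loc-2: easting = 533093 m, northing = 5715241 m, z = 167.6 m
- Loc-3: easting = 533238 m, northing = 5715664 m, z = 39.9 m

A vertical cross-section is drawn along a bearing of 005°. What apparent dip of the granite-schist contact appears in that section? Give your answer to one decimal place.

15.4°

Two edge vectors: Loc-1→Loc-2 = (117, -785, 199.3), Loc-1→Loc-3 = (262, -362, 71.6).
Normal n = (Loc-1→Loc-2) × (Loc-1→Loc-3) = (15940.6, 43839.4, 163316).
So ∂z/∂easting = −n_x/n_z = −0.09761 and ∂z/∂northing = −n_y/n_z = −0.26843.
Unit vector along 005° is (sin 5°, cos 5°) = (0.0872, 0.9962).
Slope in that direction = a·(0.0872) + b·(0.9962) = −0.27592.
Apparent dip = arctan|0.27592| = 15.4° (true dip is 15.9°, so apparent ≤ true as expected).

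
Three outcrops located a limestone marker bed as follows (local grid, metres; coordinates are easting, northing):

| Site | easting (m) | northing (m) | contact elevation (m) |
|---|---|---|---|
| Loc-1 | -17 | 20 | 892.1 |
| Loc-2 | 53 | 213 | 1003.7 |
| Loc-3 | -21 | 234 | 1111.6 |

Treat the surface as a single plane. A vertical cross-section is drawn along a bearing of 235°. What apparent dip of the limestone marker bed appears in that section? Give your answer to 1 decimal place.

21.1°

Let the plane be z = a·easting + b·northing + c.
Loc-2−Loc-1: 70a + 193b = 111.6;  Loc-3−Loc-1: −4a + 214b = 219.5.
Solving gives a = −1.17325, b = 1.00377.
Unit vector along 235° is (sin 235°, cos 235°) = (-0.8192, -0.5736).
Slope in that direction = a·(-0.8192) + b·(-0.5736) = 0.38533.
Apparent dip = arctan|0.38533| = 21.1° (true dip is 57.1°, so apparent ≤ true as expected).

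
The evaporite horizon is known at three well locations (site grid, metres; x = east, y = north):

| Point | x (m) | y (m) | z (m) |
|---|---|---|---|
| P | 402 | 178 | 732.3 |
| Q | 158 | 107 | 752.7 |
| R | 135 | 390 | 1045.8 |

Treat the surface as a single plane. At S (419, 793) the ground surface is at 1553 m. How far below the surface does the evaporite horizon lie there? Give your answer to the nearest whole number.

Let the plane be z = a·x + b·y + c.
Q−P: −244a − 71b = 20.4;  R−P: −267a + 212b = 313.5.
Solving gives a = −0.37608, b = 1.00512.
Then c = 732.3 − a·402 − b·178 = 704.57.
At (419, 793): z_contact = −157.6 + 797.1 + 704.57 = 1344.1 m.
Depth below ground = 1553 − 1344.1 = 209 m.

209 m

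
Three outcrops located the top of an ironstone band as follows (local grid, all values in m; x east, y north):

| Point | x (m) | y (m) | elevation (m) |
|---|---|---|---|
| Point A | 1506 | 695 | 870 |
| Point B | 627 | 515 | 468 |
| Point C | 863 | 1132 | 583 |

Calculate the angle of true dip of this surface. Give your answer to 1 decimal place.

24.5°

Let the plane be z = a·x + b·y + c.
Point B−Point A: −879a − 180b = −402;  Point C−Point A: −643a + 437b = −287.
Solving gives a = 0.45479, b = 0.01243.
Gradient magnitude |∇z| = √(a² + b²) = √(0.20684 + 0.00015) = 0.45496.
True dip = arctan(0.45496) = 24.5°, dipping toward W (azimuth ≈ 268°).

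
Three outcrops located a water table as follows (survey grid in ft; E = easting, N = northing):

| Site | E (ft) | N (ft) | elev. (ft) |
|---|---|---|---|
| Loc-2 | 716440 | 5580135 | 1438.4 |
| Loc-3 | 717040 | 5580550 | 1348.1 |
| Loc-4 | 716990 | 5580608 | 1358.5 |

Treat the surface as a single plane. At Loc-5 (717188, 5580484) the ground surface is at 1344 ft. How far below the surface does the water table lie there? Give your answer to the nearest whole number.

23 ft

Two edge vectors: Loc-2→Loc-3 = (600, 415, -90.3), Loc-2→Loc-4 = (550, 473, -79.9).
Normal n = (Loc-2→Loc-3) × (Loc-2→Loc-4) = (9553.4, -1725, 55550).
So ∂z/∂E = −n_x/n_z = −0.17197840 and ∂z/∂N = −n_y/n_z = 0.03105311.
Intercept c from Loc-2: 1438.4 + 123212.20 − 173280.52 = −48629.92.
At (717188, 5580484): z_contact = −123340.8 + 173291.4 − 48629.92 = 1320.6 ft.
Depth below ground = 1344 − 1320.6 = 23 ft.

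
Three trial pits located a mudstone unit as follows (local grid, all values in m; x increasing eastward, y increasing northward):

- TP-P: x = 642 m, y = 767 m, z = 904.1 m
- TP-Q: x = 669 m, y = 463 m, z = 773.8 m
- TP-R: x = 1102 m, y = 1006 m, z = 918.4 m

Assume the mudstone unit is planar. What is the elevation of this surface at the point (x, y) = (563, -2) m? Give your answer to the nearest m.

601 m

Let the plane be z = a·x + b·y + c.
TP-Q−TP-P: 27a − 304b = −130.3;  TP-R−TP-P: 460a + 239b = 14.3.
Solving gives a = −0.18316, b = 0.41235.
Then c = 904.1 − a·642 − b·767 = 705.41.
At (563, -2): z = −103.1 − 0.8 + 705.41 = 601.5 m.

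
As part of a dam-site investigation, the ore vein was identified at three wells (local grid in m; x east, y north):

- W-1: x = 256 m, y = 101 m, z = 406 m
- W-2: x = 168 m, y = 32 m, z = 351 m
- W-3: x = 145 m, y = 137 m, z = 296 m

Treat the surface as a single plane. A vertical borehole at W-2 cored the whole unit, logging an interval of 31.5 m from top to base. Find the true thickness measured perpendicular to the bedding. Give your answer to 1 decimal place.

22.9 m

Let the plane be z = a·x + b·y + c.
W-2−W-1: −88a − 69b = −55;  W-3−W-1: −111a + 36b = −110.
Solving gives a = 0.88390, b = −0.33019.
|∇z| = √(a²+b²) = 0.94356, so dip δ = arctan(0.94356) = 43.34°.
True thickness = vertical thickness × cos δ = 31.5 × cos 43.34° = 22.9 m.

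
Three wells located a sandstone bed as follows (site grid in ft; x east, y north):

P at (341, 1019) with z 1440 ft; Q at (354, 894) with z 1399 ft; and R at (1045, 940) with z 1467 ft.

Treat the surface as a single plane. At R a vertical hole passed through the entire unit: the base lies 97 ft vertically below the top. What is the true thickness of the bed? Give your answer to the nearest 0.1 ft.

Two edge vectors: P→Q = (13, -125, -41), P→R = (704, -79, 27).
Normal n = (P→Q) × (P→R) = (-6614, -29215, 86973).
So ∂z/∂x = −n_x/n_z = 0.07605 and ∂z/∂y = −n_y/n_z = 0.33591.
|∇z| = √(a²+b²) = 0.34441, so dip δ = arctan(0.34441) = 19.00°.
True thickness = vertical thickness × cos δ = 97 × cos 19.00° = 91.7 ft.

91.7 ft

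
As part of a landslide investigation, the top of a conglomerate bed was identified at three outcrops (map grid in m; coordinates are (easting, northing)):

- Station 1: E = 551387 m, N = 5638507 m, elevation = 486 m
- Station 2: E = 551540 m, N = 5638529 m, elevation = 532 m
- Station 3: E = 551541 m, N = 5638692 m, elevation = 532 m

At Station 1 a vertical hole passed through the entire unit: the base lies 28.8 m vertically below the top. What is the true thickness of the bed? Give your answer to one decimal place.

Let the plane be z = a·E + b·N + c.
Station 2−Station 1: 153a + 22b = 46;  Station 3−Station 1: 154a + 185b = 46.
Solving gives a = 0.30092, b = −0.00185.
|∇z| = √(a²+b²) = 0.30092, so dip δ = arctan(0.30092) = 16.75°.
True thickness = vertical thickness × cos δ = 28.8 × cos 16.75° = 27.6 m.

27.6 m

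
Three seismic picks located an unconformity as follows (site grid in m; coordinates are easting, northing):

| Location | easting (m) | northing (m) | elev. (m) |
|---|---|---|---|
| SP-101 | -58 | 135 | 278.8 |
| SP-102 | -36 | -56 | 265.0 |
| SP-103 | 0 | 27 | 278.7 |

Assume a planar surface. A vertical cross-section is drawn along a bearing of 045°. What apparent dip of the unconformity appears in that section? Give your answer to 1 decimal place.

Two edge vectors: SP-101→SP-102 = (22, -191, -13.8), SP-101→SP-103 = (58, -108, -0.1).
Normal n = (SP-101→SP-102) × (SP-101→SP-103) = (-1471.3, -798.2, 8702).
So ∂z/∂easting = −n_x/n_z = 0.16908 and ∂z/∂northing = −n_y/n_z = 0.09173.
Unit vector along 045° is (sin 45°, cos 45°) = (0.7071, 0.7071).
Slope in that direction = a·(0.7071) + b·(0.7071) = 0.18441.
Apparent dip = arctan|0.18441| = 10.4° (true dip is 10.9°, so apparent ≤ true as expected).

10.4°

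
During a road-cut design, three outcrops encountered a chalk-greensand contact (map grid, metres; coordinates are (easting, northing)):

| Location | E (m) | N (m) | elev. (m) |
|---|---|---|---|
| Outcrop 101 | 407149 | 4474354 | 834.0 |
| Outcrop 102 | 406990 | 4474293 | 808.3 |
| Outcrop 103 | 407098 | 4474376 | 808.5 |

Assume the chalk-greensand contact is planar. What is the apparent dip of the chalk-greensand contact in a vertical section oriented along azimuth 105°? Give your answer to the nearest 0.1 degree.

Two edge vectors: Outcrop 101→Outcrop 102 = (-159, -61, -25.7), Outcrop 101→Outcrop 103 = (-51, 22, -25.5).
Normal n = (Outcrop 101→Outcrop 102) × (Outcrop 101→Outcrop 103) = (2120.9, -2743.8, -6609).
So ∂z/∂E = −n_x/n_z = 0.32091 and ∂z/∂N = −n_y/n_z = −0.41516.
Unit vector along 105° is (sin 105°, cos 105°) = (0.9659, -0.2588).
Slope in that direction = a·(0.9659) + b·(-0.2588) = 0.41743.
Apparent dip = arctan|0.41743| = 22.7° (true dip is 27.7°, so apparent ≤ true as expected).

22.7°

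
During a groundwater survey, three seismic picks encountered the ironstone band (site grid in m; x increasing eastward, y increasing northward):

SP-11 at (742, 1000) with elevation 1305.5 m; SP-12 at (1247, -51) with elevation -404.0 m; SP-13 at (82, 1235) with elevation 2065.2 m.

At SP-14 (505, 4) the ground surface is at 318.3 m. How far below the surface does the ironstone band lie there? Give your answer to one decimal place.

139.1 m

Two edge vectors: SP-11→SP-12 = (505, -1051, -1709.5), SP-11→SP-13 = (-660, 235, 759.7).
Normal n = (SP-11→SP-12) × (SP-11→SP-13) = (-396712.2, 744621.5, -574985).
So ∂z/∂x = −n_x/n_z = −0.689952 and ∂z/∂y = −n_y/n_z = 1.295028.
Intercept c from SP-11: 1305.5 + 511.94 − 1295.03 = 522.42.
At (505, 4): z_contact = −348.43 + 5.18 + 522.42 = 179.17 m.
Depth below ground = 318.3 − 179.17 = 139.1 m.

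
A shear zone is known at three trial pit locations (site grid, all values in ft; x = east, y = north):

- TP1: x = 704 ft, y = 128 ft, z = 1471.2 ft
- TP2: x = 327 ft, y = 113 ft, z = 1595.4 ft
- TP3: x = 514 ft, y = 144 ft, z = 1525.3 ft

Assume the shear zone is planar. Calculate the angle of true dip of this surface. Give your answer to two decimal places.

Let the plane be z = a·x + b·y + c.
TP2−TP1: −377a − 15b = 124.2;  TP3−TP1: −190a + 16b = 54.1.
Solving gives a = −0.31510, b = −0.36054.
Gradient magnitude |∇z| = √(a² + b²) = √(0.09929 + 0.12999) = 0.47883.
True dip = arctan(0.47883) = 25.59°, dipping toward NE (azimuth ≈ 041°).

25.59°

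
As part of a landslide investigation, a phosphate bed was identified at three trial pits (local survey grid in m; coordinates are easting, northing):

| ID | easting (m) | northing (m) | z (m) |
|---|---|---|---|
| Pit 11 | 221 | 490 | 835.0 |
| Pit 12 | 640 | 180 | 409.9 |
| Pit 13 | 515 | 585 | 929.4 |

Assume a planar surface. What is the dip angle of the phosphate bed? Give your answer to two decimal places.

Let the plane be z = a·easting + b·northing + c.
Pit 12−Pit 11: 419a − 310b = −425.1;  Pit 13−Pit 11: 294a + 95b = 94.4.
Solving gives a = −0.08492, b = 1.25650.
Gradient magnitude |∇z| = √(a² + b²) = √(0.00721 + 1.57880) = 1.25937.
True dip = arctan(1.25937) = 51.55°, dipping toward S (azimuth ≈ 176°).

51.55°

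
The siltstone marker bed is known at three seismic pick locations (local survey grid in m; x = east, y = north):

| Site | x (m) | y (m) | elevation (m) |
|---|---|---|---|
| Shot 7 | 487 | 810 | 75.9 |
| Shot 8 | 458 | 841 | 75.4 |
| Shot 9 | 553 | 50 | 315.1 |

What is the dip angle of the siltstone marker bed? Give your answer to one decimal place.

26.2°

Let the plane be z = a·x + b·y + c.
Shot 8−Shot 7: −29a + 31b = −0.5;  Shot 9−Shot 7: 66a − 760b = 239.2.
Solving gives a = −0.35187, b = −0.34529.
Gradient magnitude |∇z| = √(a² + b²) = √(0.12381 + 0.11923) = 0.49299.
True dip = arctan(0.49299) = 26.2°, dipping toward NE (azimuth ≈ 046°).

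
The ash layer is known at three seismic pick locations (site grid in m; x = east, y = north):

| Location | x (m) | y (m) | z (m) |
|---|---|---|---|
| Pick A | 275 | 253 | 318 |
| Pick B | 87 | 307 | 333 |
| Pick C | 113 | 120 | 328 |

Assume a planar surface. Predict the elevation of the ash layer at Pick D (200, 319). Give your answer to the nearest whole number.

Two edge vectors: Pick A→Pick B = (-188, 54, 15), Pick A→Pick C = (-162, -133, 10).
Normal n = (Pick A→Pick B) × (Pick A→Pick C) = (2535, -550, 33752).
So ∂z/∂x = −n_x/n_z = −0.07511 and ∂z/∂y = −n_y/n_z = 0.01630.
Intercept c from Pick A: 318 + 20.65 − 4.12 = 334.53.
At (200, 319): z = −15.0 + 5.2 + 334.53 = 324.7 m.

325 m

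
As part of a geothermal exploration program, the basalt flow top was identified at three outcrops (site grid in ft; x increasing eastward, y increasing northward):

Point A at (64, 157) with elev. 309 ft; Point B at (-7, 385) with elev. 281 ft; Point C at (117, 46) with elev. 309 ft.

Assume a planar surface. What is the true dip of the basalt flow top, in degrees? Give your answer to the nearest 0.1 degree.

Two edge vectors: Point A→Point B = (-71, 228, -28), Point A→Point C = (53, -111, 0).
Normal n = (Point A→Point B) × (Point A→Point C) = (-3108, -1484, -4203).
So ∂z/∂x = −n_x/n_z = −0.73947 and ∂z/∂y = −n_y/n_z = −0.35308.
Gradient magnitude |∇z| = √(a² + b²) = √(0.54682 + 0.12467) = 0.81944.
True dip = arctan(0.81944) = 39.3°, dipping toward ENE (azimuth ≈ 064°).

39.3°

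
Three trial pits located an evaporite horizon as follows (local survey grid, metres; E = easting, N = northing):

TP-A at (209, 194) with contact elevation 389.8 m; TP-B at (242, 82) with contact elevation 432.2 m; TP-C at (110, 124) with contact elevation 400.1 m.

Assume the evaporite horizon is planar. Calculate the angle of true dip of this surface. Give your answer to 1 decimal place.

20.0°

Let the plane be z = a·E + b·N + c.
TP-B−TP-A: 33a − 112b = 42.4;  TP-C−TP-A: −99a − 70b = 10.3.
Solving gives a = 0.13542, b = −0.33867.
Gradient magnitude |∇z| = √(a² + b²) = √(0.01834 + 0.11470) = 0.36474.
True dip = arctan(0.36474) = 20.0°, dipping toward NNW (azimuth ≈ 338°).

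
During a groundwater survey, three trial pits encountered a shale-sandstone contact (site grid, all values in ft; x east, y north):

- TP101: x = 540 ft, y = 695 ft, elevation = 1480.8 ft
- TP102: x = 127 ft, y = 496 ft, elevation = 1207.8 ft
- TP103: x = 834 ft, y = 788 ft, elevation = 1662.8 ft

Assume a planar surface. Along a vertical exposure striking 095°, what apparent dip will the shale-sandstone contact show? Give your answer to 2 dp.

27.23°

Two edge vectors: TP101→TP102 = (-413, -199, -273), TP101→TP103 = (294, 93, 182).
Normal n = (TP101→TP102) × (TP101→TP103) = (-10829, -5096, 20097).
So ∂z/∂x = −n_x/n_z = 0.53884 and ∂z/∂y = −n_y/n_z = 0.25357.
Unit vector along 095° is (sin 95°, cos 95°) = (0.9962, -0.0872).
Slope in that direction = a·(0.9962) + b·(-0.0872) = 0.51469.
Apparent dip = arctan|0.51469| = 27.23° (true dip is 30.8°, so apparent ≤ true as expected).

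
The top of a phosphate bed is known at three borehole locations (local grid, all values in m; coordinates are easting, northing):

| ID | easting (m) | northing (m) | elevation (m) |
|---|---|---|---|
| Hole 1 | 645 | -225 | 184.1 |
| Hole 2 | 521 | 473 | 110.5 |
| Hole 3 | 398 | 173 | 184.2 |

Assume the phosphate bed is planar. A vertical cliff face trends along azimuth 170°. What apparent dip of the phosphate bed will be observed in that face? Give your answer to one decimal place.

Let the plane be z = a·easting + b·northing + c.
Hole 2−Hole 1: −124a + 698b = −73.6;  Hole 3−Hole 1: −247a + 398b = 0.1.
Solving gives a = −0.23862, b = −0.14783.
Unit vector along 170° is (sin 170°, cos 170°) = (0.1736, -0.9848).
Slope in that direction = a·(0.1736) + b·(-0.9848) = 0.10415.
Apparent dip = arctan|0.10415| = 5.9° (true dip is 15.7°, so apparent ≤ true as expected).

5.9°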